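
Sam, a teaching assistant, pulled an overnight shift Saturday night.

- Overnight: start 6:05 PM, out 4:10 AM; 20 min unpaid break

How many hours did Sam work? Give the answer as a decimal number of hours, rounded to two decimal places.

Overnight: 6:05 PM → midnight = 5 h 55 min; midnight → 4:10 AM = 4 h 10 min; span 10 h 5 min; less 20 min break → 9 h 45 min

9.75 hours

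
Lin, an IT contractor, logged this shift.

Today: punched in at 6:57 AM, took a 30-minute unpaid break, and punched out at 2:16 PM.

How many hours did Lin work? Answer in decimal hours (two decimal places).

Today: 6:57 AM–2:16 PM = 7 h 19 min; less 30 min break → 6 h 49 min

6.82 hours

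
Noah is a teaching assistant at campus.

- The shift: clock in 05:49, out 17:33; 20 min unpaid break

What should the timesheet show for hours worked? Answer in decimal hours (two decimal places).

The shift: 05:49–17:33 = 11 h 44 min; less 20 min break → 11 h 24 min

11.40 hours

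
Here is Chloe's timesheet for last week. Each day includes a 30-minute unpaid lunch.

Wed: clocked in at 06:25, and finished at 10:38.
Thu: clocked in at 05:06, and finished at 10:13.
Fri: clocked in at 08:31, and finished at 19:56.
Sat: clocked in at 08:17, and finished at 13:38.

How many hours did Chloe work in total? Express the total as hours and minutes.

Wed: 06:25–10:38 = 4 h 13 min; less 30 min break → 3 h 43 min
Thu: 05:06–10:13 = 5 h 7 min; less 30 min break → 4 h 37 min
Fri: 08:31–19:56 = 11 h 25 min; less 30 min break → 10 h 55 min
Sat: 08:17–13:38 = 5 h 21 min; less 30 min break → 4 h 51 min
Total: 3 h 43 min + 4 h 37 min + 10 h 55 min + 4 h 51 min = 24 h 6 min.

24 h 6 min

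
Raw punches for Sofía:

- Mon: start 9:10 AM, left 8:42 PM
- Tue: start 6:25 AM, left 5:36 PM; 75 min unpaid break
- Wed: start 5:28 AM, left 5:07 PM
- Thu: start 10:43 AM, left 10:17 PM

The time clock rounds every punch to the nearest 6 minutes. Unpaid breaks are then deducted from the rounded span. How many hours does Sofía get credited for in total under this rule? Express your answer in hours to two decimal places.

Mon: in 9:10 AM→9:12 AM, out 8:42 PM→8:42 PM; 11 h 30 min
Tue: in 6:25 AM→6:24 AM, out 5:36 PM→5:36 PM; 11 h 12 min − 75 min = 9 h 57 min
Wed: in 5:28 AM→5:30 AM, out 5:07 PM→5:06 PM; 11 h 36 min
Thu: in 10:43 AM→10:42 AM, out 10:17 PM→10:18 PM; 11 h 36 min
Total credited: 44 h 39 min.

44.65 hours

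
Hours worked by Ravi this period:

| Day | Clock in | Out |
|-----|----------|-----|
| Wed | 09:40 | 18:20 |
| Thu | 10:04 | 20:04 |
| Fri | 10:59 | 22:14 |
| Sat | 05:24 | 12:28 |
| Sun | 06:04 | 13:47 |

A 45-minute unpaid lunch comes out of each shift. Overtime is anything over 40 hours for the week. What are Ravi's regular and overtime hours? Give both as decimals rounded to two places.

Regular 40.00 hours, overtime 0.95 hours

Wed: 09:40–18:20 = 8 h 40 min; less 45 min break → 7 h 55 min
Thu: 10:04–20:04 = 10 h 0 min; less 45 min break → 9 h 15 min
Fri: 10:59–22:14 = 11 h 15 min; less 45 min break → 10 h 30 min
Sat: 05:24–12:28 = 7 h 4 min; less 45 min break → 6 h 19 min
Sun: 06:04–13:47 = 7 h 43 min; less 45 min break → 6 h 58 min
Total worked: 40 h 57 min = 40.95 h.
Threshold 40 h → overtime 0 h 57 min, regular 40 h 0 min.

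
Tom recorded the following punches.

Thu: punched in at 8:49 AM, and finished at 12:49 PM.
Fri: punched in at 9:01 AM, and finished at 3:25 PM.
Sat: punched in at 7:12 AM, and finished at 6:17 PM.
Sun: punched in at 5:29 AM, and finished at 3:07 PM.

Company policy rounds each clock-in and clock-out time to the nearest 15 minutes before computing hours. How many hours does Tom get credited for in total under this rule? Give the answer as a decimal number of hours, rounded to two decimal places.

31.00 hours

Thu: in 8:49 AM→8:45 AM, out 12:49 PM→12:45 PM; 4 h 0 min
Fri: in 9:01 AM→9:00 AM, out 3:25 PM→3:30 PM; 6 h 30 min
Sat: in 7:12 AM→7:15 AM, out 6:17 PM→6:15 PM; 11 h 0 min
Sun: in 5:29 AM→5:30 AM, out 3:07 PM→3:00 PM; 9 h 30 min
Total credited: 31 h 0 min.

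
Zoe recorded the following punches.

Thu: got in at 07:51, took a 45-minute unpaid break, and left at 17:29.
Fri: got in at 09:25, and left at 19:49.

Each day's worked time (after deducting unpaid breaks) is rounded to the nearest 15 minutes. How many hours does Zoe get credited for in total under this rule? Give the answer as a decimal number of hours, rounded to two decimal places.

19.50 hours

Thu: 07:51–17:29 = 9 h 38 min − 45 min = 8 h 53 min → rounds to 9 h 0 min
Fri: 09:25–19:49 = 10 h 24 min → rounds to 10 h 30 min
Total credited: 19 h 30 min.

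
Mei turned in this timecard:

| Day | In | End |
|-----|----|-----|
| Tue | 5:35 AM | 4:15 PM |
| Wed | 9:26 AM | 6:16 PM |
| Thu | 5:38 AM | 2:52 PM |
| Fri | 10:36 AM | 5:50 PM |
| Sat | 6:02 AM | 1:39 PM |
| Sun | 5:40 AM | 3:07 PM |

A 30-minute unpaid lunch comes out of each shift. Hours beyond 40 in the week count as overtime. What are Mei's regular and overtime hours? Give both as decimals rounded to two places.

Tue: 5:35 AM–4:15 PM = 10 h 40 min; less 30 min break → 10 h 10 min
Wed: 9:26 AM–6:16 PM = 8 h 50 min; less 30 min break → 8 h 20 min
Thu: 5:38 AM–2:52 PM = 9 h 14 min; less 30 min break → 8 h 44 min
Fri: 10:36 AM–5:50 PM = 7 h 14 min; less 30 min break → 6 h 44 min
Sat: 6:02 AM–1:39 PM = 7 h 37 min; less 30 min break → 7 h 7 min
Sun: 5:40 AM–3:07 PM = 9 h 27 min; less 30 min break → 8 h 57 min
Total worked: 50 h 2 min = 50.03 h.
Threshold 40 h → overtime 10 h 2 min, regular 40 h 0 min.

Regular 40.00 hours, overtime 10.03 hours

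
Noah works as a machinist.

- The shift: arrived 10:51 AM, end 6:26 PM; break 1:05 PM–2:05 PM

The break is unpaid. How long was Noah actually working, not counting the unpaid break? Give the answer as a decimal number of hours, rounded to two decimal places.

6.58 hours

The shift: 10:51 AM–6:26 PM = 7 h 35 min; less 60 min break → 6 h 35 min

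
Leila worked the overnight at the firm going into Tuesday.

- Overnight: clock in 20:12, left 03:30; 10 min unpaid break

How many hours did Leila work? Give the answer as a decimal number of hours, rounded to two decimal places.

7.13 hours

Overnight: 20:12 → midnight = 3 h 48 min; midnight → 03:30 = 3 h 30 min; span 7 h 18 min; less 10 min break → 7 h 8 min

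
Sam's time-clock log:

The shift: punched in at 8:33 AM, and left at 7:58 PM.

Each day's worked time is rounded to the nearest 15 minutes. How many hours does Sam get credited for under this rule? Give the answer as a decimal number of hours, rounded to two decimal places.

11.50 hours

The shift: 8:33 AM–7:58 PM = 11 h 25 min → rounds to 11 h 30 min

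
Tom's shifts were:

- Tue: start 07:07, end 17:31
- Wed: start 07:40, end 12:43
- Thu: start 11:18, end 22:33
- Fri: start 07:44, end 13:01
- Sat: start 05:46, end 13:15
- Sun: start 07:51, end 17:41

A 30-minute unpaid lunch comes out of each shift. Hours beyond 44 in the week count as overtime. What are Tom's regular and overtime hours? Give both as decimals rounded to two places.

Tue: 07:07–17:31 = 10 h 24 min; less 30 min break → 9 h 54 min
Wed: 07:40–12:43 = 5 h 3 min; less 30 min break → 4 h 33 min
Thu: 11:18–22:33 = 11 h 15 min; less 30 min break → 10 h 45 min
Fri: 07:44–13:01 = 5 h 17 min; less 30 min break → 4 h 47 min
Sat: 05:46–13:15 = 7 h 29 min; less 30 min break → 6 h 59 min
Sun: 07:51–17:41 = 9 h 50 min; less 30 min break → 9 h 20 min
Total worked: 46 h 18 min = 46.30 h.
Threshold 44 h → overtime 2 h 18 min, regular 44 h 0 min.

Regular 44.00 hours, overtime 2.30 hours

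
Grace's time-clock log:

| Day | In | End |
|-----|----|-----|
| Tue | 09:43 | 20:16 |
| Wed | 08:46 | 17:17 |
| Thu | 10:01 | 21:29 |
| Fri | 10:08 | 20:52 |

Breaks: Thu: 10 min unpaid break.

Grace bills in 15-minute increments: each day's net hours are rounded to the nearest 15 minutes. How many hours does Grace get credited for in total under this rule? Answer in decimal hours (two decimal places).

41.00 hours

Tue: 09:43–20:16 = 10 h 33 min → rounds to 10 h 30 min
Wed: 08:46–17:17 = 8 h 31 min → rounds to 8 h 30 min
Thu: 10:01–21:29 = 11 h 28 min − 10 min = 11 h 18 min → rounds to 11 h 15 min
Fri: 10:08–20:52 = 10 h 44 min → rounds to 10 h 45 min
Total credited: 41 h 0 min.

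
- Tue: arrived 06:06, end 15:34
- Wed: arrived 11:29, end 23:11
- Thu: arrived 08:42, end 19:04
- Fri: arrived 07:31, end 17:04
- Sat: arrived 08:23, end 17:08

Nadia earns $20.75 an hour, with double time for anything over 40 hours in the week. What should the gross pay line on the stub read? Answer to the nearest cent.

Tue: 06:06–15:34 = 9 h 28 min
Wed: 11:29–23:11 = 11 h 42 min
Thu: 08:42–19:04 = 10 h 22 min
Fri: 07:31–17:04 = 9 h 33 min
Sat: 08:23–17:08 = 8 h 45 min
Total worked: 49 h 50 min = 2990 min.
Regular 40 h 0 min = 2400 min at $20.75/h; overtime 9 h 50 min = 590 min at $41.50/h.
Pay = (2400 × $20.75 + 590 × $41.50) ÷ 60 = $1238.08.

$1238.08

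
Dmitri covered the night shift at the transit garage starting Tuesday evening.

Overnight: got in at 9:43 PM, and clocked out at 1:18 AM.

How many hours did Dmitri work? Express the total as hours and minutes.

3 h 35 min

Overnight: 9:43 PM → midnight = 2 h 17 min; midnight → 1:18 AM = 1 h 18 min; span 3 h 35 min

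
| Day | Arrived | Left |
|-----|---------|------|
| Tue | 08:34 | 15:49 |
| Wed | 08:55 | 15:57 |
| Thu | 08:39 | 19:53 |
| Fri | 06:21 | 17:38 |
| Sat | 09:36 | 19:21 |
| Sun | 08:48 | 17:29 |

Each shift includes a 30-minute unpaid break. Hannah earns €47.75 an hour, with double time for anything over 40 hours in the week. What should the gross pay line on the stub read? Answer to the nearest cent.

€3078.28

Tue: 08:34–15:49 = 7 h 15 min; less 30 min break → 6 h 45 min
Wed: 08:55–15:57 = 7 h 2 min; less 30 min break → 6 h 32 min
Thu: 08:39–19:53 = 11 h 14 min; less 30 min break → 10 h 44 min
Fri: 06:21–17:38 = 11 h 17 min; less 30 min break → 10 h 47 min
Sat: 09:36–19:21 = 9 h 45 min; less 30 min break → 9 h 15 min
Sun: 08:48–17:29 = 8 h 41 min; less 30 min break → 8 h 11 min
Total worked: 52 h 14 min = 3134 min.
Regular 40 h 0 min = 2400 min at €47.75/h; overtime 12 h 14 min = 734 min at €95.50/h.
Pay = (2400 × €47.75 + 734 × €95.50) ÷ 60 = €3078.28.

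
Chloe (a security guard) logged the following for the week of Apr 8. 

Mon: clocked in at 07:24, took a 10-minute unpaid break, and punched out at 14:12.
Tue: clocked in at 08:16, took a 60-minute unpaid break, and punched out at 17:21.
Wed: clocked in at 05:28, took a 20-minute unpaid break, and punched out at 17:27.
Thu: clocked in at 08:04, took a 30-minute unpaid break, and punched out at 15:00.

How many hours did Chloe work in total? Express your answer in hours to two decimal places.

32.80 hours

Mon: 07:24–14:12 = 6 h 48 min; less 10 min break → 6 h 38 min
Tue: 08:16–17:21 = 9 h 5 min; less 60 min break → 8 h 5 min
Wed: 05:28–17:27 = 11 h 59 min; less 20 min break → 11 h 39 min
Thu: 08:04–15:00 = 6 h 56 min; less 30 min break → 6 h 26 min
Total: 6 h 38 min + 8 h 5 min + 11 h 39 min + 6 h 26 min = 32 h 48 min.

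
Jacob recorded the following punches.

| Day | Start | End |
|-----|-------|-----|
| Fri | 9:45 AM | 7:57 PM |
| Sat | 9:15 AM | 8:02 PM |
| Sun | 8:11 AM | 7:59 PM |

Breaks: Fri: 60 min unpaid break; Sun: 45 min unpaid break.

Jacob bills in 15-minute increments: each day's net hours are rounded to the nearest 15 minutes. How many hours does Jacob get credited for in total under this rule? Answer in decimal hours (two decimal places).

31.00 hours

Fri: 9:45 AM–7:57 PM = 10 h 12 min − 60 min = 9 h 12 min → rounds to 9 h 15 min
Sat: 9:15 AM–8:02 PM = 10 h 47 min → rounds to 10 h 45 min
Sun: 8:11 AM–7:59 PM = 11 h 48 min − 45 min = 11 h 3 min → rounds to 11 h 0 min
Total credited: 31 h 0 min.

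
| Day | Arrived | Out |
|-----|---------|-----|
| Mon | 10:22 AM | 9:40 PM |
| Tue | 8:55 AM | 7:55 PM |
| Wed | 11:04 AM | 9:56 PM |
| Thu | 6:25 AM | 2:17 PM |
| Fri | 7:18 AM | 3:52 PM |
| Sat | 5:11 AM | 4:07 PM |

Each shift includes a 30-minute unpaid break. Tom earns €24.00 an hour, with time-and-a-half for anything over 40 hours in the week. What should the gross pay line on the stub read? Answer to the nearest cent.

€1591.20

Mon: 10:22 AM–9:40 PM = 11 h 18 min; less 30 min break → 10 h 48 min
Tue: 8:55 AM–7:55 PM = 11 h 0 min; less 30 min break → 10 h 30 min
Wed: 11:04 AM–9:56 PM = 10 h 52 min; less 30 min break → 10 h 22 min
Thu: 6:25 AM–2:17 PM = 7 h 52 min; less 30 min break → 7 h 22 min
Fri: 7:18 AM–3:52 PM = 8 h 34 min; less 30 min break → 8 h 4 min
Sat: 5:11 AM–4:07 PM = 10 h 56 min; less 30 min break → 10 h 26 min
Total worked: 57 h 32 min = 3452 min.
Regular 40 h 0 min = 2400 min at €24.00/h; overtime 17 h 32 min = 1052 min at €36.00/h.
Pay = (2400 × €24.00 + 1052 × €36.00) ÷ 60 = €1591.20.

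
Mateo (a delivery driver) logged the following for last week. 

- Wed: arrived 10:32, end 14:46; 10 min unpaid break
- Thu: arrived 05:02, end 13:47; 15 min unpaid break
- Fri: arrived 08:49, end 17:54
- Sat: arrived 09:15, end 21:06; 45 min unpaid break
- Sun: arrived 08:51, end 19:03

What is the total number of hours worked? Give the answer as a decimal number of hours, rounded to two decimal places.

42.95 hours

Wed: 10:32–14:46 = 4 h 14 min; less 10 min break → 4 h 4 min
Thu: 05:02–13:47 = 8 h 45 min; less 15 min break → 8 h 30 min
Fri: 08:49–17:54 = 9 h 5 min
Sat: 09:15–21:06 = 11 h 51 min; less 45 min break → 11 h 6 min
Sun: 08:51–19:03 = 10 h 12 min
Total: 4 h 4 min + 8 h 30 min + 9 h 5 min + 11 h 6 min + 10 h 12 min = 42 h 57 min.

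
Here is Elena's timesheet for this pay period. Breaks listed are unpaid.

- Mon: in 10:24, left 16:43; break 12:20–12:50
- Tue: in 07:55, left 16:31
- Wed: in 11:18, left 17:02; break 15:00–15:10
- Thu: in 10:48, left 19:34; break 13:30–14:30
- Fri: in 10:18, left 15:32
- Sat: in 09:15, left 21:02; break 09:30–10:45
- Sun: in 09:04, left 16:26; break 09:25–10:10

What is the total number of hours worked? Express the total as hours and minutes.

Mon: 10:24–16:43 = 6 h 19 min; less 30 min break → 5 h 49 min
Tue: 07:55–16:31 = 8 h 36 min
Wed: 11:18–17:02 = 5 h 44 min; less 10 min break → 5 h 34 min
Thu: 10:48–19:34 = 8 h 46 min; less 60 min break → 7 h 46 min
Fri: 10:18–15:32 = 5 h 14 min
Sat: 09:15–21:02 = 11 h 47 min; less 75 min break → 10 h 32 min
Sun: 09:04–16:26 = 7 h 22 min; less 45 min break → 6 h 37 min
Total: 5 h 49 min + 8 h 36 min + 5 h 34 min + 7 h 46 min + 5 h 14 min + 10 h 32 min + 6 h 37 min = 50 h 8 min.

50 h 8 min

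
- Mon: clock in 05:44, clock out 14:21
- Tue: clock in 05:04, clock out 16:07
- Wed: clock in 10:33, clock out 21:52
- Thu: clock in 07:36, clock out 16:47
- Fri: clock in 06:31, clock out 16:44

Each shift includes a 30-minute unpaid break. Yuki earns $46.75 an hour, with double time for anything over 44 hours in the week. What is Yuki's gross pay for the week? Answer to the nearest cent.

$2420.09

Mon: 05:44–14:21 = 8 h 37 min; less 30 min break → 8 h 7 min
Tue: 05:04–16:07 = 11 h 3 min; less 30 min break → 10 h 33 min
Wed: 10:33–21:52 = 11 h 19 min; less 30 min break → 10 h 49 min
Thu: 07:36–16:47 = 9 h 11 min; less 30 min break → 8 h 41 min
Fri: 06:31–16:44 = 10 h 13 min; less 30 min break → 9 h 43 min
Total worked: 47 h 53 min = 2873 min.
Regular 44 h 0 min = 2640 min at $46.75/h; overtime 3 h 53 min = 233 min at $93.50/h.
Pay = (2640 × $46.75 + 233 × $93.50) ÷ 60 = $2420.09.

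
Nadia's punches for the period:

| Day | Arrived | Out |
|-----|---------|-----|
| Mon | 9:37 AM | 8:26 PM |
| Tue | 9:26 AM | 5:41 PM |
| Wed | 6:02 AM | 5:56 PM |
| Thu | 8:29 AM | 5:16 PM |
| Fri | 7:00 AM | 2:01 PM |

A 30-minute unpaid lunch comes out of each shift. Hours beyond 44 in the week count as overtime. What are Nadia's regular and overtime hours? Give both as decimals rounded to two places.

Regular 44.00 hours, overtime 0.27 hours

Mon: 9:37 AM–8:26 PM = 10 h 49 min; less 30 min break → 10 h 19 min
Tue: 9:26 AM–5:41 PM = 8 h 15 min; less 30 min break → 7 h 45 min
Wed: 6:02 AM–5:56 PM = 11 h 54 min; less 30 min break → 11 h 24 min
Thu: 8:29 AM–5:16 PM = 8 h 47 min; less 30 min break → 8 h 17 min
Fri: 7:00 AM–2:01 PM = 7 h 1 min; less 30 min break → 6 h 31 min
Total worked: 44 h 16 min = 44.27 h.
Threshold 44 h → overtime 0 h 16 min, regular 44 h 0 min.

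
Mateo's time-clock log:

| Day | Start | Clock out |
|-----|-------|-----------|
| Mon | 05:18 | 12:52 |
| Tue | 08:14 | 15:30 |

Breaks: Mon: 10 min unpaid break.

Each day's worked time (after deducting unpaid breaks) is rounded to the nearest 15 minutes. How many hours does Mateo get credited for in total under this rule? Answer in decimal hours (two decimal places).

14.75 hours

Mon: 05:18–12:52 = 7 h 34 min − 10 min = 7 h 24 min → rounds to 7 h 30 min
Tue: 08:14–15:30 = 7 h 16 min → rounds to 7 h 15 min
Total credited: 14 h 45 min.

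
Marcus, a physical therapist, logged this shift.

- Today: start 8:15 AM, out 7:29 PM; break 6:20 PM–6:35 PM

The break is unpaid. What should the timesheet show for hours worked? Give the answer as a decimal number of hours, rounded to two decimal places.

Today: 8:15 AM–7:29 PM = 11 h 14 min; less 15 min break → 10 h 59 min

10.98 hours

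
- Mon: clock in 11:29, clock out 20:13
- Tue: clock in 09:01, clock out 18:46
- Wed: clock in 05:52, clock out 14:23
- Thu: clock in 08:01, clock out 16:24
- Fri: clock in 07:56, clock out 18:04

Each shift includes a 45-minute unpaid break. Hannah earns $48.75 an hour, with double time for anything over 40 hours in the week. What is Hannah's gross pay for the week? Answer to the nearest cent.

Mon: 11:29–20:13 = 8 h 44 min; less 45 min break → 7 h 59 min
Tue: 09:01–18:46 = 9 h 45 min; less 45 min break → 9 h 0 min
Wed: 05:52–14:23 = 8 h 31 min; less 45 min break → 7 h 46 min
Thu: 08:01–16:24 = 8 h 23 min; less 45 min break → 7 h 38 min
Fri: 07:56–18:04 = 10 h 8 min; less 45 min break → 9 h 23 min
Total worked: 41 h 46 min = 2506 min.
Regular 40 h 0 min = 2400 min at $48.75/h; overtime 1 h 46 min = 106 min at $97.50/h.
Pay = (2400 × $48.75 + 106 × $97.50) ÷ 60 = $2122.25.

$2122.25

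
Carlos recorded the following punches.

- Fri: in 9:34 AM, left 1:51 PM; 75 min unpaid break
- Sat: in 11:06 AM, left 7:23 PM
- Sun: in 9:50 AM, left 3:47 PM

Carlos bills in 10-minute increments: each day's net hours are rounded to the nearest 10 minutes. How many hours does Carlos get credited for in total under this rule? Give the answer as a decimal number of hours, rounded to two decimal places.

Fri: 9:34 AM–1:51 PM = 4 h 17 min − 75 min = 3 h 2 min → rounds to 3 h 0 min
Sat: 11:06 AM–7:23 PM = 8 h 17 min → rounds to 8 h 20 min
Sun: 9:50 AM–3:47 PM = 5 h 57 min → rounds to 6 h 0 min
Total credited: 17 h 20 min.

17.33 hours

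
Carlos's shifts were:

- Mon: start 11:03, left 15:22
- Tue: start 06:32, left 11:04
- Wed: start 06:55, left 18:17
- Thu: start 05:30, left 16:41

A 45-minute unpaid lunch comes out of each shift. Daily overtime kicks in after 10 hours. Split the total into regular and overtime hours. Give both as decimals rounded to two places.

Mon: 11:03–15:22 = 4 h 19 min; less 45 min break → 3 h 34 min
Tue: 06:32–11:04 = 4 h 32 min; less 45 min break → 3 h 47 min
Wed: 06:55–18:17 = 11 h 22 min; less 45 min break → 10 h 37 min
Thu: 05:30–16:41 = 11 h 11 min; less 45 min break → 10 h 26 min
Mon reg 3 h 34 min / OT 0 h 0 min; Tue reg 3 h 47 min / OT 0 h 0 min; Wed reg 10 h 0 min / OT 0 h 37 min; Thu reg 10 h 0 min / OT 0 h 26 min.
Totals: regular 27 h 21 min, overtime 1 h 3 min.

Regular 27.35 hours, overtime 1.05 hours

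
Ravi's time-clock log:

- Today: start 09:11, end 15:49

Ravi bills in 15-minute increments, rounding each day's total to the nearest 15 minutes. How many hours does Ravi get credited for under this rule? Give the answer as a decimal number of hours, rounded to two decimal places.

6.75 hours

Today: 09:11–15:49 = 6 h 38 min → rounds to 6 h 45 min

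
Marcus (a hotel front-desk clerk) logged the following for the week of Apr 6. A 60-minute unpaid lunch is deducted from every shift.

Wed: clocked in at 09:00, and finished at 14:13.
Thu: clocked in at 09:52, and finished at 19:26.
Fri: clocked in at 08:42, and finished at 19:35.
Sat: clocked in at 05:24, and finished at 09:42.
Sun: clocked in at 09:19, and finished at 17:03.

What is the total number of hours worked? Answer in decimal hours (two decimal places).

Wed: 09:00–14:13 = 5 h 13 min; less 60 min break → 4 h 13 min
Thu: 09:52–19:26 = 9 h 34 min; less 60 min break → 8 h 34 min
Fri: 08:42–19:35 = 10 h 53 min; less 60 min break → 9 h 53 min
Sat: 05:24–09:42 = 4 h 18 min; less 60 min break → 3 h 18 min
Sun: 09:19–17:03 = 7 h 44 min; less 60 min break → 6 h 44 min
Total: 4 h 13 min + 8 h 34 min + 9 h 53 min + 3 h 18 min + 6 h 44 min = 32 h 42 min.

32.70 hours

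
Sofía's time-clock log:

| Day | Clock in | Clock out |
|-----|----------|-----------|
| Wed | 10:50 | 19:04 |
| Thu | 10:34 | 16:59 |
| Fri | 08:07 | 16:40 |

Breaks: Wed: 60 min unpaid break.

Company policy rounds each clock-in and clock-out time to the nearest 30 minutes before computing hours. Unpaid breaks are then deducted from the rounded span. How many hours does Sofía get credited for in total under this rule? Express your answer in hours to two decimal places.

Wed: in 10:50→11:00, out 19:04→19:00; 8 h 0 min − 60 min = 7 h 0 min
Thu: in 10:34→10:30, out 16:59→17:00; 6 h 30 min
Fri: in 08:07→08:00, out 16:40→16:30; 8 h 30 min
Total credited: 22 h 0 min.

22.00 hours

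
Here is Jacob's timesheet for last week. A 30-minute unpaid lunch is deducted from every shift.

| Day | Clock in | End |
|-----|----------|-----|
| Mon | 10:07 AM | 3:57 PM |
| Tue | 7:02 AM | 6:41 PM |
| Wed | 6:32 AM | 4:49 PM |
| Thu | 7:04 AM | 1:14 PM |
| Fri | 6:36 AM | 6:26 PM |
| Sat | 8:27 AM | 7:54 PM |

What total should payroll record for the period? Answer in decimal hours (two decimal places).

Mon: 10:07 AM–3:57 PM = 5 h 50 min; less 30 min break → 5 h 20 min
Tue: 7:02 AM–6:41 PM = 11 h 39 min; less 30 min break → 11 h 9 min
Wed: 6:32 AM–4:49 PM = 10 h 17 min; less 30 min break → 9 h 47 min
Thu: 7:04 AM–1:14 PM = 6 h 10 min; less 30 min break → 5 h 40 min
Fri: 6:36 AM–6:26 PM = 11 h 50 min; less 30 min break → 11 h 20 min
Sat: 8:27 AM–7:54 PM = 11 h 27 min; less 30 min break → 10 h 57 min
Total: 5 h 20 min + 11 h 9 min + 9 h 47 min + 5 h 40 min + 11 h 20 min + 10 h 57 min = 54 h 13 min.

54.22 hours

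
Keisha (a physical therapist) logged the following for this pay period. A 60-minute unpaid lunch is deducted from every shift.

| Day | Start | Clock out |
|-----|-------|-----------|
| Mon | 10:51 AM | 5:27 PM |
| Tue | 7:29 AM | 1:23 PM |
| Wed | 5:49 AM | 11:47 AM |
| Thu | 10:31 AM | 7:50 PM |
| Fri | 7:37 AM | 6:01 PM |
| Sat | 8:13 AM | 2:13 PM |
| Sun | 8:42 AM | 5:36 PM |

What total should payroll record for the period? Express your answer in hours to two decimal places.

Mon: 10:51 AM–5:27 PM = 6 h 36 min; less 60 min break → 5 h 36 min
Tue: 7:29 AM–1:23 PM = 5 h 54 min; less 60 min break → 4 h 54 min
Wed: 5:49 AM–11:47 AM = 5 h 58 min; less 60 min break → 4 h 58 min
Thu: 10:31 AM–7:50 PM = 9 h 19 min; less 60 min break → 8 h 19 min
Fri: 7:37 AM–6:01 PM = 10 h 24 min; less 60 min break → 9 h 24 min
Sat: 8:13 AM–2:13 PM = 6 h 0 min; less 60 min break → 5 h 0 min
Sun: 8:42 AM–5:36 PM = 8 h 54 min; less 60 min break → 7 h 54 min
Total: 5 h 36 min + 4 h 54 min + 4 h 58 min + 8 h 19 min + 9 h 24 min + 5 h 0 min + 7 h 54 min = 46 h 5 min.

46.08 hours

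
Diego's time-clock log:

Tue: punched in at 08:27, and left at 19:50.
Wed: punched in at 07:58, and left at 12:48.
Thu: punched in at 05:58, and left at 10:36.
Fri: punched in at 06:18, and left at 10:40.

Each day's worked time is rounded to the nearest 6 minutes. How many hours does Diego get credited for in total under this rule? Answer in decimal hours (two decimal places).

25.20 hours

Tue: 08:27–19:50 = 11 h 23 min → rounds to 11 h 24 min
Wed: 07:58–12:48 = 4 h 50 min → rounds to 4 h 48 min
Thu: 05:58–10:36 = 4 h 38 min → rounds to 4 h 36 min
Fri: 06:18–10:40 = 4 h 22 min → rounds to 4 h 24 min
Total credited: 25 h 12 min.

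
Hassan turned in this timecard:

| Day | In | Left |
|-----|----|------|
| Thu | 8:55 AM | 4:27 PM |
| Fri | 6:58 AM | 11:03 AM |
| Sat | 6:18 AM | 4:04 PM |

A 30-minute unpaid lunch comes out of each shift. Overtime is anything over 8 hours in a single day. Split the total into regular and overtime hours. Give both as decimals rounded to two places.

Regular 18.62 hours, overtime 1.27 hours

Thu: 8:55 AM–4:27 PM = 7 h 32 min; less 30 min break → 7 h 2 min
Fri: 6:58 AM–11:03 AM = 4 h 5 min; less 30 min break → 3 h 35 min
Sat: 6:18 AM–4:04 PM = 9 h 46 min; less 30 min break → 9 h 16 min
Thu reg 7 h 2 min / OT 0 h 0 min; Fri reg 3 h 35 min / OT 0 h 0 min; Sat reg 8 h 0 min / OT 1 h 16 min.
Totals: regular 18 h 37 min, overtime 1 h 16 min.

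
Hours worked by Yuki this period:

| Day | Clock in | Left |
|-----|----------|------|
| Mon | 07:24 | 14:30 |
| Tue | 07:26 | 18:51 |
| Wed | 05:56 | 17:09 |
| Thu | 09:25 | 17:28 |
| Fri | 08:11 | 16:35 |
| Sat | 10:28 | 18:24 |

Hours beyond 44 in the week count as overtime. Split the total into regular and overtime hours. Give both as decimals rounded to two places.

Regular 44.00 hours, overtime 10.12 hours

Mon: 07:24–14:30 = 7 h 6 min
Tue: 07:26–18:51 = 11 h 25 min
Wed: 05:56–17:09 = 11 h 13 min
Thu: 09:25–17:28 = 8 h 3 min
Fri: 08:11–16:35 = 8 h 24 min
Sat: 10:28–18:24 = 7 h 56 min
Total worked: 54 h 7 min = 54.12 h.
Threshold 44 h → overtime 10 h 7 min, regular 44 h 0 min.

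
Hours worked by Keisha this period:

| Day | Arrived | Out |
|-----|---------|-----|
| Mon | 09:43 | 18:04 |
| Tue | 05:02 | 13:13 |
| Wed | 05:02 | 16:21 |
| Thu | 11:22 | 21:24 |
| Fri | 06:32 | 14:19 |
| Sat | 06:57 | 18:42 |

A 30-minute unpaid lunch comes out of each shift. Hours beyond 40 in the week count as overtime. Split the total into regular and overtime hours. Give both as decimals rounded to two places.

Mon: 09:43–18:04 = 8 h 21 min; less 30 min break → 7 h 51 min
Tue: 05:02–13:13 = 8 h 11 min; less 30 min break → 7 h 41 min
Wed: 05:02–16:21 = 11 h 19 min; less 30 min break → 10 h 49 min
Thu: 11:22–21:24 = 10 h 2 min; less 30 min break → 9 h 32 min
Fri: 06:32–14:19 = 7 h 47 min; less 30 min break → 7 h 17 min
Sat: 06:57–18:42 = 11 h 45 min; less 30 min break → 11 h 15 min
Total worked: 54 h 25 min = 54.42 h.
Threshold 40 h → overtime 14 h 25 min, regular 40 h 0 min.

Regular 40.00 hours, overtime 14.42 hours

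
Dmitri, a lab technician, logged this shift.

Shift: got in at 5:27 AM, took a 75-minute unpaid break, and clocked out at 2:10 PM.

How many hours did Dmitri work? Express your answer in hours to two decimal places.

7.47 hours

Shift: 5:27 AM–2:10 PM = 8 h 43 min; less 75 min break → 7 h 28 min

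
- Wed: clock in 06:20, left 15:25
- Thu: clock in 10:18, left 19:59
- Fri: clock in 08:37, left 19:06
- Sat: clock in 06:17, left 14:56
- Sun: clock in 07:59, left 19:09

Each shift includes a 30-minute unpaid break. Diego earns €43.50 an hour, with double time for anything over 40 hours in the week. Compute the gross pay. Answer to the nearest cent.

€2311.30

Wed: 06:20–15:25 = 9 h 5 min; less 30 min break → 8 h 35 min
Thu: 10:18–19:59 = 9 h 41 min; less 30 min break → 9 h 11 min
Fri: 08:37–19:06 = 10 h 29 min; less 30 min break → 9 h 59 min
Sat: 06:17–14:56 = 8 h 39 min; less 30 min break → 8 h 9 min
Sun: 07:59–19:09 = 11 h 10 min; less 30 min break → 10 h 40 min
Total worked: 46 h 34 min = 2794 min.
Regular 40 h 0 min = 2400 min at €43.50/h; overtime 6 h 34 min = 394 min at €87.00/h.
Pay = (2400 × €43.50 + 394 × €87.00) ÷ 60 = €2311.30.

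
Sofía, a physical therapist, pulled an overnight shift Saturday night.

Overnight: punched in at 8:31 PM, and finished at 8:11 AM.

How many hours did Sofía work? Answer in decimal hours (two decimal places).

Overnight: 8:31 PM → midnight = 3 h 29 min; midnight → 8:11 AM = 8 h 11 min; span 11 h 40 min

11.67 hours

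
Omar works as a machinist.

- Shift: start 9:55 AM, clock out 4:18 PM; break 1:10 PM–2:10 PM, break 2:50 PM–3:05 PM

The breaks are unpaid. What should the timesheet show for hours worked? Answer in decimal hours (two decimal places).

Shift: 9:55 AM–4:18 PM = 6 h 23 min; less 75 min break → 5 h 8 min

5.13 hours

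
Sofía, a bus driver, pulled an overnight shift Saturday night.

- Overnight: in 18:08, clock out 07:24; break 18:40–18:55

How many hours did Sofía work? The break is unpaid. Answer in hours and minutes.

Overnight: 18:08 → midnight = 5 h 52 min; midnight → 07:24 = 7 h 24 min; span 13 h 16 min; less 15 min break → 13 h 1 min

13 h 1 min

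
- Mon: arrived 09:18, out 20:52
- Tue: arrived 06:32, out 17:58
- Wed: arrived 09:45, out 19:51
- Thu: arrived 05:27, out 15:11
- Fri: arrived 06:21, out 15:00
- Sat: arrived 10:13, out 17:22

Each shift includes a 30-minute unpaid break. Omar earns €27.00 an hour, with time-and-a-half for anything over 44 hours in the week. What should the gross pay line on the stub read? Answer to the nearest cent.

€1659.15

Mon: 09:18–20:52 = 11 h 34 min; less 30 min break → 11 h 4 min
Tue: 06:32–17:58 = 11 h 26 min; less 30 min break → 10 h 56 min
Wed: 09:45–19:51 = 10 h 6 min; less 30 min break → 9 h 36 min
Thu: 05:27–15:11 = 9 h 44 min; less 30 min break → 9 h 14 min
Fri: 06:21–15:00 = 8 h 39 min; less 30 min break → 8 h 9 min
Sat: 10:13–17:22 = 7 h 9 min; less 30 min break → 6 h 39 min
Total worked: 55 h 38 min = 3338 min.
Regular 44 h 0 min = 2640 min at €27.00/h; overtime 11 h 38 min = 698 min at €40.50/h.
Pay = (2640 × €27.00 + 698 × €40.50) ÷ 60 = €1659.15.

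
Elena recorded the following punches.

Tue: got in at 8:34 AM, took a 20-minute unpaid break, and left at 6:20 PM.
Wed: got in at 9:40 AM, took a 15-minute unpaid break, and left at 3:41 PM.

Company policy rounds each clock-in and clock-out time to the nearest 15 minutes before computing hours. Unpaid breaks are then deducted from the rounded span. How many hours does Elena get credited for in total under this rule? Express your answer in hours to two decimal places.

Tue: in 8:34 AM→8:30 AM, out 6:20 PM→6:15 PM; 9 h 45 min − 20 min = 9 h 25 min
Wed: in 9:40 AM→9:45 AM, out 3:41 PM→3:45 PM; 6 h 0 min − 15 min = 5 h 45 min
Total credited: 15 h 10 min.

15.17 hours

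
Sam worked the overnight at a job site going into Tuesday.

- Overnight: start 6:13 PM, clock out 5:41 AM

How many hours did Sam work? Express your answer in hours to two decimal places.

11.47 hours

Overnight: 6:13 PM → midnight = 5 h 47 min; midnight → 5:41 AM = 5 h 41 min; span 11 h 28 min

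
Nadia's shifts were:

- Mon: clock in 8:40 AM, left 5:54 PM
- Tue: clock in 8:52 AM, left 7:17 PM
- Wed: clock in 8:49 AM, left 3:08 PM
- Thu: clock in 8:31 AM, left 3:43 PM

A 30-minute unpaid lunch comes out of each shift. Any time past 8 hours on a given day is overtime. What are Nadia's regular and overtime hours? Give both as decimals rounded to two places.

Regular 28.52 hours, overtime 2.65 hours

Mon: 8:40 AM–5:54 PM = 9 h 14 min; less 30 min break → 8 h 44 min
Tue: 8:52 AM–7:17 PM = 10 h 25 min; less 30 min break → 9 h 55 min
Wed: 8:49 AM–3:08 PM = 6 h 19 min; less 30 min break → 5 h 49 min
Thu: 8:31 AM–3:43 PM = 7 h 12 min; less 30 min break → 6 h 42 min
Mon reg 8 h 0 min / OT 0 h 44 min; Tue reg 8 h 0 min / OT 1 h 55 min; Wed reg 5 h 49 min / OT 0 h 0 min; Thu reg 6 h 42 min / OT 0 h 0 min.
Totals: regular 28 h 31 min, overtime 2 h 39 min.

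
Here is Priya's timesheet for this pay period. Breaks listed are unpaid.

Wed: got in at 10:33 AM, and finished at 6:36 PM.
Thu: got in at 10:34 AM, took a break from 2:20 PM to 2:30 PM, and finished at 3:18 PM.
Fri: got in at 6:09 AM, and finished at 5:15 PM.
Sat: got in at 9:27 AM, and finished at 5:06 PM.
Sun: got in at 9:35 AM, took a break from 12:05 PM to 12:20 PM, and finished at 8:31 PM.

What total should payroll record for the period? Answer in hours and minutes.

42 h 3 min

Wed: 10:33 AM–6:36 PM = 8 h 3 min
Thu: 10:34 AM–3:18 PM = 4 h 44 min; less 10 min break → 4 h 34 min
Fri: 6:09 AM–5:15 PM = 11 h 6 min
Sat: 9:27 AM–5:06 PM = 7 h 39 min
Sun: 9:35 AM–8:31 PM = 10 h 56 min; less 15 min break → 10 h 41 min
Total: 8 h 3 min + 4 h 34 min + 11 h 6 min + 7 h 39 min + 10 h 41 min = 42 h 3 min.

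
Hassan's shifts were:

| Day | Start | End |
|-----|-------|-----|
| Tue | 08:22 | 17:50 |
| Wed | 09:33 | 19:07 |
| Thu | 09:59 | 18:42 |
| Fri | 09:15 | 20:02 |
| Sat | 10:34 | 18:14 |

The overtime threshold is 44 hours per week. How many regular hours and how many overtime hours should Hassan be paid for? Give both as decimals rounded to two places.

Regular 44.00 hours, overtime 2.20 hours

Tue: 08:22–17:50 = 9 h 28 min
Wed: 09:33–19:07 = 9 h 34 min
Thu: 09:59–18:42 = 8 h 43 min
Fri: 09:15–20:02 = 10 h 47 min
Sat: 10:34–18:14 = 7 h 40 min
Total worked: 46 h 12 min = 46.20 h.
Threshold 44 h → overtime 2 h 12 min, regular 44 h 0 min.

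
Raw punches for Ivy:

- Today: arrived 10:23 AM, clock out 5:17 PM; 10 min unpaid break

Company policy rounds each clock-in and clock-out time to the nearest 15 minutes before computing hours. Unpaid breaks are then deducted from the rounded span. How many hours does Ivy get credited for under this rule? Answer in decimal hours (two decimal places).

Today: in 10:23 AM→10:30 AM, out 5:17 PM→5:15 PM; 6 h 45 min − 10 min = 6 h 35 min

6.58 hours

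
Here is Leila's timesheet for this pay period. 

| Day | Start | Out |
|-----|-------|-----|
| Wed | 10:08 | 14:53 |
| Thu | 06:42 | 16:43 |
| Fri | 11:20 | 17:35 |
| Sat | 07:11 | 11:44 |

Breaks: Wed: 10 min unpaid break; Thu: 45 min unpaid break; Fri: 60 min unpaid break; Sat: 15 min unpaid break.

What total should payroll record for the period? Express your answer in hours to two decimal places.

23.40 hours

Wed: 10:08–14:53 = 4 h 45 min; less 10 min break → 4 h 35 min
Thu: 06:42–16:43 = 10 h 1 min; less 45 min break → 9 h 16 min
Fri: 11:20–17:35 = 6 h 15 min; less 60 min break → 5 h 15 min
Sat: 07:11–11:44 = 4 h 33 min; less 15 min break → 4 h 18 min
Total: 4 h 35 min + 9 h 16 min + 5 h 15 min + 4 h 18 min = 23 h 24 min.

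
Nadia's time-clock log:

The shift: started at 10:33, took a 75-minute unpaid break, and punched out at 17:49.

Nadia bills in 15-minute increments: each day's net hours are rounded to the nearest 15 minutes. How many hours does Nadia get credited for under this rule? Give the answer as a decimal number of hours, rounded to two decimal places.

The shift: 10:33–17:49 = 7 h 16 min − 75 min = 6 h 1 min → rounds to 6 h 0 min

6.00 hours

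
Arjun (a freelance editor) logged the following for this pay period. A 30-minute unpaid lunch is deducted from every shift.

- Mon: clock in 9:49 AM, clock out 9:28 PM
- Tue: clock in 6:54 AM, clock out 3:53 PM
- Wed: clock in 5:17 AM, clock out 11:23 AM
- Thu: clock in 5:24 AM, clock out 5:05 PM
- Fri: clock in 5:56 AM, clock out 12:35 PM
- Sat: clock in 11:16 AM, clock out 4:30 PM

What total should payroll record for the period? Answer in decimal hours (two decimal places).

Mon: 9:49 AM–9:28 PM = 11 h 39 min; less 30 min break → 11 h 9 min
Tue: 6:54 AM–3:53 PM = 8 h 59 min; less 30 min break → 8 h 29 min
Wed: 5:17 AM–11:23 AM = 6 h 6 min; less 30 min break → 5 h 36 min
Thu: 5:24 AM–5:05 PM = 11 h 41 min; less 30 min break → 11 h 11 min
Fri: 5:56 AM–12:35 PM = 6 h 39 min; less 30 min break → 6 h 9 min
Sat: 11:16 AM–4:30 PM = 5 h 14 min; less 30 min break → 4 h 44 min
Total: 11 h 9 min + 8 h 29 min + 5 h 36 min + 11 h 11 min + 6 h 9 min + 4 h 44 min = 47 h 18 min.

47.30 hours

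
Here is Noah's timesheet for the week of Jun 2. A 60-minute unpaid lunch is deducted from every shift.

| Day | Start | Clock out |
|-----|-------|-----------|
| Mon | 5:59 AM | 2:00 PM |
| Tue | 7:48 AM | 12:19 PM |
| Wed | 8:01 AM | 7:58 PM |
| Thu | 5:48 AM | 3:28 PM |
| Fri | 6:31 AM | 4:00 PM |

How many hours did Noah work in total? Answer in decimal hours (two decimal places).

Mon: 5:59 AM–2:00 PM = 8 h 1 min; less 60 min break → 7 h 1 min
Tue: 7:48 AM–12:19 PM = 4 h 31 min; less 60 min break → 3 h 31 min
Wed: 8:01 AM–7:58 PM = 11 h 57 min; less 60 min break → 10 h 57 min
Thu: 5:48 AM–3:28 PM = 9 h 40 min; less 60 min break → 8 h 40 min
Fri: 6:31 AM–4:00 PM = 9 h 29 min; less 60 min break → 8 h 29 min
Total: 7 h 1 min + 3 h 31 min + 10 h 57 min + 8 h 40 min + 8 h 29 min = 38 h 38 min.

38.63 hours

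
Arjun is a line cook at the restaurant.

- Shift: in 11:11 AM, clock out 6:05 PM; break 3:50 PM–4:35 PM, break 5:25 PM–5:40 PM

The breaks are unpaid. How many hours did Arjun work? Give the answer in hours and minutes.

5 h 54 min

Shift: 11:11 AM–6:05 PM = 6 h 54 min; less 60 min break → 5 h 54 min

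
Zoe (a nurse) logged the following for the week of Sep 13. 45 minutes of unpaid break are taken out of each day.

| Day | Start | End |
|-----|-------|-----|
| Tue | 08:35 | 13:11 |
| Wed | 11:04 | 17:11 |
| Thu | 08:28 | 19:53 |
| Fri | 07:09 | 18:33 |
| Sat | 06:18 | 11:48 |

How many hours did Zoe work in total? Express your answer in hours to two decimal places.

35.28 hours

Tue: 08:35–13:11 = 4 h 36 min; less 45 min break → 3 h 51 min
Wed: 11:04–17:11 = 6 h 7 min; less 45 min break → 5 h 22 min
Thu: 08:28–19:53 = 11 h 25 min; less 45 min break → 10 h 40 min
Fri: 07:09–18:33 = 11 h 24 min; less 45 min break → 10 h 39 min
Sat: 06:18–11:48 = 5 h 30 min; less 45 min break → 4 h 45 min
Total: 3 h 51 min + 5 h 22 min + 10 h 40 min + 10 h 39 min + 4 h 45 min = 35 h 17 min.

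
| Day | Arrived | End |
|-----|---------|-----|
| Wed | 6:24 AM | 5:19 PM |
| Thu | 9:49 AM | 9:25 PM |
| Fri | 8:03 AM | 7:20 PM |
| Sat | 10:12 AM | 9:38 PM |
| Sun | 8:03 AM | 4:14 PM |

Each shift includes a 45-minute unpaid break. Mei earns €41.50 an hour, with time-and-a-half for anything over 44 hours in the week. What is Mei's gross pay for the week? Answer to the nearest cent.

€2178.75

Wed: 6:24 AM–5:19 PM = 10 h 55 min; less 45 min break → 10 h 10 min
Thu: 9:49 AM–9:25 PM = 11 h 36 min; less 45 min break → 10 h 51 min
Fri: 8:03 AM–7:20 PM = 11 h 17 min; less 45 min break → 10 h 32 min
Sat: 10:12 AM–9:38 PM = 11 h 26 min; less 45 min break → 10 h 41 min
Sun: 8:03 AM–4:14 PM = 8 h 11 min; less 45 min break → 7 h 26 min
Total worked: 49 h 40 min = 2980 min.
Regular 44 h 0 min = 2640 min at €41.50/h; overtime 5 h 40 min = 340 min at €62.25/h.
Pay = (2640 × €41.50 + 340 × €62.25) ÷ 60 = €2178.75.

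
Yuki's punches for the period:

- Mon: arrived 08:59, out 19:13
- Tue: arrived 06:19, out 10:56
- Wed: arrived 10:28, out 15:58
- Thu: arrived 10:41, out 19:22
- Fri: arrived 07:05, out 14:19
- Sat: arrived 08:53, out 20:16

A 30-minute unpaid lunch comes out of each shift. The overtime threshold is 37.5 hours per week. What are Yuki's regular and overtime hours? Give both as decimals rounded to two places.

Regular 37.50 hours, overtime 7.15 hours

Mon: 08:59–19:13 = 10 h 14 min; less 30 min break → 9 h 44 min
Tue: 06:19–10:56 = 4 h 37 min; less 30 min break → 4 h 7 min
Wed: 10:28–15:58 = 5 h 30 min; less 30 min break → 5 h 0 min
Thu: 10:41–19:22 = 8 h 41 min; less 30 min break → 8 h 11 min
Fri: 07:05–14:19 = 7 h 14 min; less 30 min break → 6 h 44 min
Sat: 08:53–20:16 = 11 h 23 min; less 30 min break → 10 h 53 min
Total worked: 44 h 39 min = 44.65 h.
Threshold 37.5 h → overtime 7 h 9 min, regular 37 h 30 min.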